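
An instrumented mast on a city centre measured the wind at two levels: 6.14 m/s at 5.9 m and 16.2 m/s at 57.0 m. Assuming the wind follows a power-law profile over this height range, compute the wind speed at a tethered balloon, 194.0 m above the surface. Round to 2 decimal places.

First find α: α = ln(V₂/V₁)/ln(z₂/z₁) = ln(16.2/6.14)/ln(57.0/5.9) = 0.97019/2.26810 = 0.4278
Extrapolate from 57.0 m to 194.0 m: V₃ = 16.2 × (194.0/57.0)^0.4278 = 16.2 × 1.6886 = 27.3557 m/s

27.36 m/s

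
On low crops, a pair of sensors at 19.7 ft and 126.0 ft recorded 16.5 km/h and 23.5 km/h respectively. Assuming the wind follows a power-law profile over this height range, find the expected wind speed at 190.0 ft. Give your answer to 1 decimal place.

First find α: α = ln(V₂/V₁)/ln(z₂/z₁) = ln(23.5/16.5)/ln(126.0/19.7) = 0.35364/1.85566 = 0.1906
Extrapolate from 126.0 ft to 190.0 ft: V₃ = 23.5 × (190.0/126.0)^0.1906 = 23.5 × 1.0814 = 25.4134 km/h

25.4 km/h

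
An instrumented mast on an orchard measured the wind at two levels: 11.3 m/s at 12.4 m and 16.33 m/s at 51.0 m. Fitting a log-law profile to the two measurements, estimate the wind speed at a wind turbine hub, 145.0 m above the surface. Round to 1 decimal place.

20.0 m/s

Log law: V ∝ ln(z/z₀). From the pair, with r = V₁/V₂ = 0.69198,
ln z₀ = (ln z₁ − r·ln z₂)/(1 − r) = (2.5177 − 0.69198×3.9318)/0.30802 = -0.6592 → z₀ = 0.5173 m
V₃ = V₁ · ln(z₃/z₀)/ln(z₁/z₀) = 11.3 × 5.6359/3.1769 = 20.0467 m/s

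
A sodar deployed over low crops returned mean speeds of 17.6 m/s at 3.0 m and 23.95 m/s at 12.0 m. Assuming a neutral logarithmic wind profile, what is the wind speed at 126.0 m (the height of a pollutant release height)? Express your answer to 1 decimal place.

Log law: V ∝ ln(z/z₀). From the pair, with r = V₁/V₂ = 0.73486,
ln z₀ = (ln z₁ − r·ln z₂)/(1 − r) = (1.0986 − 0.73486×2.4849)/0.26514 = -2.7437 → z₀ = 0.06433 m
V₃ = V₁ · ln(z₃/z₀)/ln(z₁/z₀) = 17.6 × 7.5800/3.8423 = 34.7206 m/s

34.7 m/s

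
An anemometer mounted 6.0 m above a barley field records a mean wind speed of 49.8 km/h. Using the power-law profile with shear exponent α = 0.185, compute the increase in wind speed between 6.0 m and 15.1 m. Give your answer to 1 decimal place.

Power law: V₂ = V₁ · (z₂/z₁)^α = 49.8 × (2.5167)^0.185 = 59.0721 km/h
ΔV = 59.0721 − 49.8 = 9.2721 km/h

9.3 km/h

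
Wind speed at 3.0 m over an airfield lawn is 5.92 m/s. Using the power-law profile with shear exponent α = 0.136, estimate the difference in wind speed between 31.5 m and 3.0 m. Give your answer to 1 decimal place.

Power law: V₂ = V₁ · (z₂/z₁)^α = 5.92 × (10.5000)^0.136 = 8.1509 m/s
ΔV = 8.1509 − 5.92 = 2.2309 m/s

2.2 m/s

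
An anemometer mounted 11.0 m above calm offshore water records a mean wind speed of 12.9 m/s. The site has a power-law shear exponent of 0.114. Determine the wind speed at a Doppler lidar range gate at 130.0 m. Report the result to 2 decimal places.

17.09 m/s

Power-law profile: V₂ = V₁ · (z₂/z₁)^α
V₂ = 12.9 × (130.0/11.0)^0.114 = 12.9 × (11.8182)^0.114
    = 12.9 × 1.3252 = 17.0947 m/s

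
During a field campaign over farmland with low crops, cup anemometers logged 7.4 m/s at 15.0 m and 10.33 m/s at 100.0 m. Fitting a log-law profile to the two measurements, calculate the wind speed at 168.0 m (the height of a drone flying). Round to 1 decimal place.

Log law: V ∝ ln(z/z₀). From the pair, with r = V₁/V₂ = 0.71636,
ln z₀ = (ln z₁ − r·ln z₂)/(1 − r) = (2.7081 − 0.71636×4.6052)/0.28364 = -2.0833 → z₀ = 0.1245 m
V₃ = V₁ · ln(z₃/z₀)/ln(z₁/z₀) = 7.4 × 7.2073/4.7914 = 11.1312 m/s

11.1 m/s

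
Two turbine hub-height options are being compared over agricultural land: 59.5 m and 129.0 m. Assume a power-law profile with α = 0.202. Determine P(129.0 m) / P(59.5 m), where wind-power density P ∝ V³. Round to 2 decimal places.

Speed ratio: V_B/V_A = (z_B/z_A)^α = (129.0/59.5)^0.202 = (2.1681)^0.202 = 1.16919
Power-density ratio: P_B/P_A = (V_B/V_A)³ = (1.16919)³ = 1.59831

1.60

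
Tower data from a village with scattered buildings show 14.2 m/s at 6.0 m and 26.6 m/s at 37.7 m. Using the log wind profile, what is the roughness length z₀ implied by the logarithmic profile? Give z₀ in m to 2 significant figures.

z₀ ≈ 0.73 m

Log law: V(z) ∝ ln(z/z₀). With r = V₁/V₂ = 14.2/26.6 = 0.53383,
r · ln(z₂/z₀) = ln(z₁/z₀) ⇒ ln z₀ = (ln z₁ − r·ln z₂)/(1 − r)
ln z₀ = (1.79176 − 0.53383×3.62966) / 0.46617 = -0.3129
z₀ = exp(-0.3129) = 0.7313 m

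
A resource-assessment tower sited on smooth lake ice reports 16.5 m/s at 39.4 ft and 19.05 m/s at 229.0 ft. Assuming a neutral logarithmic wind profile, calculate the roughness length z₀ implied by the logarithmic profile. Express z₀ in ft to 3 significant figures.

Log law: V(z) ∝ ln(z/z₀). With r = V₁/V₂ = 16.5/19.05 = 0.86614,
r · ln(z₂/z₀) = ln(z₁/z₀) ⇒ ln z₀ = (ln z₁ − r·ln z₂)/(1 − r)
ln z₀ = (3.67377 − 0.86614×5.43372) / 0.13386 = -7.7142
z₀ = exp(-7.7142) = 0.0004464 ft

z₀ ≈ 0.000446 ft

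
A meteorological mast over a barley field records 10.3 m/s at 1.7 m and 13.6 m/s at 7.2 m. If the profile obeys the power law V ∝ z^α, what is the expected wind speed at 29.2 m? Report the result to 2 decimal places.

17.81 m/s

First find α: α = ln(V₂/V₁)/ln(z₂/z₁) = ln(13.6/10.3)/ln(7.2/1.7) = 0.27793/1.44345 = 0.1925
Extrapolate from 7.2 m to 29.2 m: V₃ = 13.6 × (29.2/7.2)^0.1925 = 13.6 × 1.3094 = 17.8080 m/s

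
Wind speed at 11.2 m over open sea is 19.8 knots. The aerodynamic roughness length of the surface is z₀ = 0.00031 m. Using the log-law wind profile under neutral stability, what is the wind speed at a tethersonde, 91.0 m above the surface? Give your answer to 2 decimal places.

Log law: V(z) ∝ ln(z/z₀), so V₂/V₁ = ln(z₂/z₀) / ln(z₁/z₀).
ln(91.0/0.00031) = 12.5898, ln(11.2/0.00031) = 10.4949
V₂ = 19.8 × 12.5898/10.4949 = 19.8 × 1.1996 = 23.7524 knots

23.75 knots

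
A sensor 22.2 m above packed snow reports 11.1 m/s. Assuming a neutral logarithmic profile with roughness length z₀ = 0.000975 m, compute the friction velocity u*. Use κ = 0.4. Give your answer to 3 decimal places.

u* ≈ 0.443 m/s

Log law: V(z) = (u*/κ) · ln(z/z₀) ⇒ u* = κ · V / ln(z/z₀)
u* = 0.4 × 11.1 / ln(22.2/0.000975) = 0.4 × 11.1 / 10.0332
   = 4.4400 / 10.0332 = 0.4425 m/s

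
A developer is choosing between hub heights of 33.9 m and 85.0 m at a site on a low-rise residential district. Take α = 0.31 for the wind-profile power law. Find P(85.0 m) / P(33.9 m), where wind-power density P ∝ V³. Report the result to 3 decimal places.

Speed ratio: V_B/V_A = (z_B/z_A)^α = (85.0/33.9)^0.31 = (2.5074)^0.31 = 1.32971
Power-density ratio: P_B/P_A = (V_B/V_A)³ = (1.32971)³ = 2.35112

2.351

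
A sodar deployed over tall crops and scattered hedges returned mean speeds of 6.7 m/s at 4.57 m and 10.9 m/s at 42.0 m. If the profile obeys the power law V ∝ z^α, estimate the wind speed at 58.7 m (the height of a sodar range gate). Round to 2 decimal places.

11.73 m/s

First find α: α = ln(V₂/V₁)/ln(z₂/z₁) = ln(10.9/6.7)/ln(42.0/4.57) = 0.48666/2.21816 = 0.2194
Extrapolate from 42.0 m to 58.7 m: V₃ = 10.9 × (58.7/42.0)^0.2194 = 10.9 × 1.0762 = 11.7307 m/s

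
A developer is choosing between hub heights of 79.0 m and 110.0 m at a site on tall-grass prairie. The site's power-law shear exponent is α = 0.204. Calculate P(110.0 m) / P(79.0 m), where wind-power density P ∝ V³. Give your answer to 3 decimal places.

Speed ratio: V_B/V_A = (z_B/z_A)^α = (110.0/79.0)^0.204 = (1.3924)^0.204 = 1.06986
Power-density ratio: P_B/P_A = (V_B/V_A)³ = (1.06986)³ = 1.22457

1.225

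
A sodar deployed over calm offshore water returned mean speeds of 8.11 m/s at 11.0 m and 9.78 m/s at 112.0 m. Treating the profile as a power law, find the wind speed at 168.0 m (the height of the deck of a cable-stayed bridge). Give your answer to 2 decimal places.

First find α: α = ln(V₂/V₁)/ln(z₂/z₁) = ln(9.78/8.11)/ln(112.0/11.0) = 0.18724/2.32060 = 0.0807
Extrapolate from 112.0 m to 168.0 m: V₃ = 9.78 × (168.0/112.0)^0.0807 = 9.78 × 1.0333 = 10.1052 m/s

10.11 m/s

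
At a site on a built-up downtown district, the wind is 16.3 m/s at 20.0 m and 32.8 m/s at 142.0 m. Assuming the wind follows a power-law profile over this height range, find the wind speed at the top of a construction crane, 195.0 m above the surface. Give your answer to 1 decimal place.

First find α: α = ln(V₂/V₁)/ln(z₂/z₁) = ln(32.8/16.3)/ln(142.0/20.0) = 0.69926/1.96009 = 0.3567
Extrapolate from 142.0 m to 195.0 m: V₃ = 32.8 × (195.0/142.0)^0.3567 = 32.8 × 1.1198 = 36.7295 m/s

36.7 m/s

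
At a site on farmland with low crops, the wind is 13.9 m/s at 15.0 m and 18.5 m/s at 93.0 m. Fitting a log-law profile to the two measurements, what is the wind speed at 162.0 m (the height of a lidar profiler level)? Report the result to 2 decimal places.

Log law: V ∝ ln(z/z₀). From the pair, with r = V₁/V₂ = 0.75135,
ln z₀ = (ln z₁ − r·ln z₂)/(1 − r) = (2.7081 − 0.75135×4.5326)/0.24865 = -2.8053 → z₀ = 0.06049 m
V₃ = V₁ · ln(z₃/z₀)/ln(z₁/z₀) = 13.9 × 7.8929/5.5133 = 19.8992 m/s

19.90 m/s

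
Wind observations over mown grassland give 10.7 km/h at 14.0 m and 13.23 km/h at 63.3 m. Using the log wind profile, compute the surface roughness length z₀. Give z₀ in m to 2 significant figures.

z₀ ≈ 0.024 m

Log law: V(z) ∝ ln(z/z₀). With r = V₁/V₂ = 10.7/13.23 = 0.80877,
r · ln(z₂/z₀) = ln(z₁/z₀) ⇒ ln z₀ = (ln z₁ − r·ln z₂)/(1 − r)
ln z₀ = (2.63906 − 0.80877×4.14789) / 0.19123 = -3.7422
z₀ = exp(-3.7422) = 0.02370 m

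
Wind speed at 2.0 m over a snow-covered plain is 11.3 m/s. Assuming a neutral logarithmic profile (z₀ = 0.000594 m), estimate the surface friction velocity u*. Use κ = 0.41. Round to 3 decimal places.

Log law: V(z) = (u*/κ) · ln(z/z₀) ⇒ u* = κ · V / ln(z/z₀)
u* = 0.41 × 11.3 / ln(2.0/0.000594) = 0.41 × 11.3 / 8.1218
   = 4.6330 / 8.1218 = 0.5704 m/s

u* ≈ 0.570 m/s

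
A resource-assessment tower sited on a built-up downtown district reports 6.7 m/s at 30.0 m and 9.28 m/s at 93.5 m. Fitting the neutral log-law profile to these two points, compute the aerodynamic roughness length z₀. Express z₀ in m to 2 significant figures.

Log law: V(z) ∝ ln(z/z₀). With r = V₁/V₂ = 6.7/9.28 = 0.72198,
r · ln(z₂/z₀) = ln(z₁/z₀) ⇒ ln z₀ = (ln z₁ − r·ln z₂)/(1 − r)
ln z₀ = (3.40120 − 0.72198×4.53796) / 0.27802 = 0.4491
z₀ = exp(0.4491) = 1.567 m

z₀ ≈ 1.6 m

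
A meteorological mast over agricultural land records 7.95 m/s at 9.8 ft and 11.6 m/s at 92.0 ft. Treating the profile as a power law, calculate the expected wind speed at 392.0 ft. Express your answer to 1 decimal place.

First find α: α = ln(V₂/V₁)/ln(z₂/z₁) = ln(11.6/7.95)/ln(92.0/9.8) = 0.37783/2.23941 = 0.1687
Extrapolate from 92.0 ft to 392.0 ft: V₃ = 11.6 × (392.0/92.0)^0.1687 = 11.6 × 1.2771 = 14.8138 m/s

14.8 m/s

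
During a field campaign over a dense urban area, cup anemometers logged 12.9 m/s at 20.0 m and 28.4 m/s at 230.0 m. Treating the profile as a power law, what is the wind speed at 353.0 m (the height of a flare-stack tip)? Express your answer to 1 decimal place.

32.6 m/s

First find α: α = ln(V₂/V₁)/ln(z₂/z₁) = ln(28.4/12.9)/ln(230.0/20.0) = 0.78916/2.44235 = 0.3231
Extrapolate from 230.0 m to 353.0 m: V₃ = 28.4 × (353.0/230.0)^0.3231 = 28.4 × 1.1485 = 32.6162 m/s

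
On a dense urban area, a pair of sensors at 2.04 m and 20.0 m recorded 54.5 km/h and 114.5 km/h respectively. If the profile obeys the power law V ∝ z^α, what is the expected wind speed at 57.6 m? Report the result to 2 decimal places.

161.51 km/h

First find α: α = ln(V₂/V₁)/ln(z₂/z₁) = ln(114.5/54.5)/ln(20.0/2.04) = 0.74237/2.28278 = 0.3252
Extrapolate from 20.0 m to 57.6 m: V₃ = 114.5 × (57.6/20.0)^0.3252 = 114.5 × 1.4106 = 161.5112 km/h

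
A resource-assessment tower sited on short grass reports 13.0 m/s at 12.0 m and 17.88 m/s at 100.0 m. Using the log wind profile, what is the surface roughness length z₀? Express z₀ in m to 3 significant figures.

Log law: V(z) ∝ ln(z/z₀). With r = V₁/V₂ = 13.0/17.88 = 0.72707,
r · ln(z₂/z₀) = ln(z₁/z₀) ⇒ ln z₀ = (ln z₁ − r·ln z₂)/(1 − r)
ln z₀ = (2.48491 − 0.72707×4.60517) / 0.27293 = -3.1633
z₀ = exp(-3.1633) = 0.04228 m

z₀ ≈ 0.0423 m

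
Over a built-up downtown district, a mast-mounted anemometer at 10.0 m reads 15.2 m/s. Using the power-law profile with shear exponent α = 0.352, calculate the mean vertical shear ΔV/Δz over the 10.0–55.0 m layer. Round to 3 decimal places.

Power law: V₂ = V₁ · (z₂/z₁)^α = 15.2 × (5.5000)^0.352 = 27.6982 m/s
ΔV/Δz = (27.6982 − 15.2)/(55.0 − 10.0) = 12.4982/45.0000 = 0.27774 m/s/m

0.278 m/s/m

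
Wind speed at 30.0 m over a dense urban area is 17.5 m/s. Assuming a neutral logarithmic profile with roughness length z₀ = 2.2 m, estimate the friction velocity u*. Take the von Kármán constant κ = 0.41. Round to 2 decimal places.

Log law: V(z) = (u*/κ) · ln(z/z₀) ⇒ u* = κ · V / ln(z/z₀)
u* = 0.41 × 17.5 / ln(30.0/2.2) = 0.41 × 17.5 / 2.6127
   = 7.1750 / 2.6127 = 2.7462 m/s

u* ≈ 2.75 m/s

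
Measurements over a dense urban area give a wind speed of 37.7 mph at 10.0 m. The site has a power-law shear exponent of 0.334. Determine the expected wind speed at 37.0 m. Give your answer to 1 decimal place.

Power-law profile: V₂ = V₁ · (z₂/z₁)^α
V₂ = 37.7 × (37.0/10.0)^0.334 = 37.7 × (3.7000)^0.334
    = 37.7 × 1.5480 = 58.3607 mph

58.4 mph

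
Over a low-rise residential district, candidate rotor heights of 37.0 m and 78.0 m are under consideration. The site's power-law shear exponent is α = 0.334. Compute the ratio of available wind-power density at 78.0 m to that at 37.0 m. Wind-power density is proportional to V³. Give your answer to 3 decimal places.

Speed ratio: V_B/V_A = (z_B/z_A)^α = (78.0/37.0)^0.334 = (2.1081)^0.334 = 1.28286
Power-density ratio: P_B/P_A = (V_B/V_A)³ = (1.28286)³ = 2.11125

2.111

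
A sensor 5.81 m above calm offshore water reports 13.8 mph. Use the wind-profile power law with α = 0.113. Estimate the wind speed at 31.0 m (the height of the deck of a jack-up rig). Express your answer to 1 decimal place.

16.7 mph

Power-law profile: V₂ = V₁ · (z₂/z₁)^α
V₂ = 13.8 × (31.0/5.81)^0.113 = 13.8 × (5.3356)^0.113
    = 13.8 × 1.2083 = 16.6744 mph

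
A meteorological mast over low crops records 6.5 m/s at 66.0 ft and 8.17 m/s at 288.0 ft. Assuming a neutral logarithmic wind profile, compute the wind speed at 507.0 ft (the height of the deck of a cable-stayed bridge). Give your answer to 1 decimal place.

8.8 m/s

Log law: V ∝ ln(z/z₀). From the pair, with r = V₁/V₂ = 0.79559,
ln z₀ = (ln z₁ − r·ln z₂)/(1 − r) = (4.1897 − 0.79559×5.6630)/0.20441 = -1.5448 → z₀ = 0.2134 ft
V₃ = V₁ · ln(z₃/z₀)/ln(z₁/z₀) = 6.5 × 7.7733/5.7344 = 8.8111 m/s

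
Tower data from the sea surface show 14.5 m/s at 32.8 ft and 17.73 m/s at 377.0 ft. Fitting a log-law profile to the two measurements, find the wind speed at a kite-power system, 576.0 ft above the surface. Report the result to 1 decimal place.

18.3 m/s

Log law: V ∝ ln(z/z₀). From the pair, with r = V₁/V₂ = 0.81782,
ln z₀ = (ln z₁ − r·ln z₂)/(1 − r) = (3.4904 − 0.81782×5.9322)/0.18218 = -7.4713 → z₀ = 0.0005692 ft
V₃ = V₁ · ln(z₃/z₀)/ln(z₁/z₀) = 14.5 × 13.8274/10.9617 = 18.2907 m/s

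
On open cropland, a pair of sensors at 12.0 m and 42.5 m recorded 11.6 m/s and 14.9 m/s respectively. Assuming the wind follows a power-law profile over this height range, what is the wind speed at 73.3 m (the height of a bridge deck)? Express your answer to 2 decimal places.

16.60 m/s

First find α: α = ln(V₂/V₁)/ln(z₂/z₁) = ln(14.9/11.6)/ln(42.5/12.0) = 0.25036/1.26460 = 0.1980
Extrapolate from 42.5 m to 73.3 m: V₃ = 14.9 × (73.3/42.5)^0.1980 = 14.9 × 1.1139 = 16.5978 m/s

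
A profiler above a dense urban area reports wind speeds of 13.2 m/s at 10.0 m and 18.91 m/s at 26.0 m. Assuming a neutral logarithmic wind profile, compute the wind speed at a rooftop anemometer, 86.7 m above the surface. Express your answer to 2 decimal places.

26.11 m/s

Log law: V ∝ ln(z/z₀). From the pair, with r = V₁/V₂ = 0.69804,
ln z₀ = (ln z₁ − r·ln z₂)/(1 − r) = (2.3026 − 0.69804×3.2581)/0.30196 = 0.0937 → z₀ = 1.098 m
V₃ = V₁ · ln(z₃/z₀)/ln(z₁/z₀) = 13.2 × 4.3688/2.2089 = 26.1071 m/s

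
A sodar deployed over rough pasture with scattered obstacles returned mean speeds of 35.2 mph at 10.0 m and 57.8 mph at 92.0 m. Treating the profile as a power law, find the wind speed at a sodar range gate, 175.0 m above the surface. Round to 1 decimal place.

First find α: α = ln(V₂/V₁)/ln(z₂/z₁) = ln(57.8/35.2)/ln(92.0/10.0) = 0.49594/2.21920 = 0.2235
Extrapolate from 92.0 m to 175.0 m: V₃ = 57.8 × (175.0/92.0)^0.2235 = 57.8 × 1.1545 = 66.7320 mph

66.7 mph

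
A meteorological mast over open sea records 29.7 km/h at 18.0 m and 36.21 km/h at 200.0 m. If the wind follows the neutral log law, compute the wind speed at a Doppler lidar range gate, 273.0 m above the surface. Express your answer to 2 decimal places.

37.05 km/h

Log law: V ∝ ln(z/z₀). From the pair, with r = V₁/V₂ = 0.82022,
ln z₀ = (ln z₁ − r·ln z₂)/(1 − r) = (2.8904 − 0.82022×5.2983)/0.17978 = -8.0952 → z₀ = 0.0003050 m
V₃ = V₁ · ln(z₃/z₀)/ln(z₁/z₀) = 29.7 × 13.7047/10.9856 = 37.0512 km/h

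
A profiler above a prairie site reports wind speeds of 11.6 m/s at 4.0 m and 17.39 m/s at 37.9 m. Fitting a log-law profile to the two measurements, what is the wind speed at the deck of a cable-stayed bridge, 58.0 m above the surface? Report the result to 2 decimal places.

Log law: V ∝ ln(z/z₀). From the pair, with r = V₁/V₂ = 0.66705,
ln z₀ = (ln z₁ − r·ln z₂)/(1 − r) = (1.3863 − 0.66705×3.6350)/0.33295 = -3.1188 → z₀ = 0.04421 m
V₃ = V₁ · ln(z₃/z₀)/ln(z₁/z₀) = 11.6 × 7.1792/4.5051 = 18.4856 m/s

18.49 m/s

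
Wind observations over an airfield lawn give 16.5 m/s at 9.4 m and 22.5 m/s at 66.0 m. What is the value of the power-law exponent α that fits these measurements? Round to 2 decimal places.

α ≈ 0.16

Power law: V₂/V₁ = (z₂/z₁)^α ⇒ α = ln(V₂/V₁) / ln(z₂/z₁)
α = ln(22.5/16.5) / ln(66.0/9.4) = ln(1.3636) / ln(7.0213)
  = 0.31015 / 1.94895 = 0.15914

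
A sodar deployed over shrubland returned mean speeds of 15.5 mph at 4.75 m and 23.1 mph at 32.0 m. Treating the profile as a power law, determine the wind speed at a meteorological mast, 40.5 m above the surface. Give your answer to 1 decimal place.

First find α: α = ln(V₂/V₁)/ln(z₂/z₁) = ln(23.1/15.5)/ln(32.0/4.75) = 0.39899/1.90759 = 0.2092
Extrapolate from 32.0 m to 40.5 m: V₃ = 23.1 × (40.5/32.0)^0.2092 = 23.1 × 1.0505 = 24.2667 mph

24.3 mph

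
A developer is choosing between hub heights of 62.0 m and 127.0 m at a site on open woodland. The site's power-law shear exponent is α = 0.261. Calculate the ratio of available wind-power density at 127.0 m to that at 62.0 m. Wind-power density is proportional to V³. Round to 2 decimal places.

1.75

Speed ratio: V_B/V_A = (z_B/z_A)^α = (127.0/62.0)^0.261 = (2.0484)^0.261 = 1.20581
Power-density ratio: P_B/P_A = (V_B/V_A)³ = (1.20581)³ = 1.75322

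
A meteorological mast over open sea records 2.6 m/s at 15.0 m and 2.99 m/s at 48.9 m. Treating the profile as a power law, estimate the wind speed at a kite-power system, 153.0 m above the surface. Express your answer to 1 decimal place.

First find α: α = ln(V₂/V₁)/ln(z₂/z₁) = ln(2.99/2.6)/ln(48.9/15.0) = 0.13976/1.18173 = 0.1183
Extrapolate from 48.9 m to 153.0 m: V₃ = 2.99 × (153.0/48.9)^0.1183 = 2.99 × 1.1444 = 3.4218 m/s

3.4 m/s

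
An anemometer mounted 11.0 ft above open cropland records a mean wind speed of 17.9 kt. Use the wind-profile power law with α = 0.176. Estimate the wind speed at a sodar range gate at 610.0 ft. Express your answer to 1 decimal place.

36.3 kt

Power-law profile: V₂ = V₁ · (z₂/z₁)^α
V₂ = 17.9 × (610.0/11.0)^0.176 = 17.9 × (55.4545)^0.176
    = 17.9 × 2.0274 = 36.2899 kt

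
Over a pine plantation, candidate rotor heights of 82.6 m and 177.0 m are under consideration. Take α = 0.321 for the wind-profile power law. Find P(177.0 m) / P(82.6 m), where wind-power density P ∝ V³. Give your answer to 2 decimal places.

Speed ratio: V_B/V_A = (z_B/z_A)^α = (177.0/82.6)^0.321 = (2.1429)^0.321 = 1.27717
Power-density ratio: P_B/P_A = (V_B/V_A)³ = (1.27717)³ = 2.08327

2.08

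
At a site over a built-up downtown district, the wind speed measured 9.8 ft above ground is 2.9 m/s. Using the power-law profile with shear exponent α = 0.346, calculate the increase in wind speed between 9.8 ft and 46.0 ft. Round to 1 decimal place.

Power law: V₂ = V₁ · (z₂/z₁)^α = 2.9 × (4.6939)^0.346 = 4.9516 m/s
ΔV = 4.9516 − 2.9 = 2.0516 m/s

2.1 m/s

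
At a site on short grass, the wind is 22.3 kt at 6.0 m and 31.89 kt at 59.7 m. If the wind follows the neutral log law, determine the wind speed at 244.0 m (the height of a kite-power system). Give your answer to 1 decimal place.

37.8 kt

Log law: V ∝ ln(z/z₀). From the pair, with r = V₁/V₂ = 0.69928,
ln z₀ = (ln z₁ − r·ln z₂)/(1 − r) = (1.7918 − 0.69928×4.0893)/0.30072 = -3.5509 → z₀ = 0.02870 m
V₃ = V₁ · ln(z₃/z₀)/ln(z₁/z₀) = 22.3 × 9.0480/5.3426 = 37.7663 kt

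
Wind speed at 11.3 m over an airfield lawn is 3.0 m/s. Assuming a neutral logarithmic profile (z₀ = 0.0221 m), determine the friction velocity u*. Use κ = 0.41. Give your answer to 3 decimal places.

u* ≈ 0.197 m/s

Log law: V(z) = (u*/κ) · ln(z/z₀) ⇒ u* = κ · V / ln(z/z₀)
u* = 0.41 × 3.0 / ln(11.3/0.0221) = 0.41 × 3.0 / 6.2370
   = 1.2300 / 6.2370 = 0.1972 m/s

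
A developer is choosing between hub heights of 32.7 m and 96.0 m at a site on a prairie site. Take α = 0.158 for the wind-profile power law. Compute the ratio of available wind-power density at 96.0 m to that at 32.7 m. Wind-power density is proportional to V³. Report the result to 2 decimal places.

1.67

Speed ratio: V_B/V_A = (z_B/z_A)^α = (96.0/32.7)^0.158 = (2.9358)^0.158 = 1.18550
Power-density ratio: P_B/P_A = (V_B/V_A)³ = (1.18550)³ = 1.66610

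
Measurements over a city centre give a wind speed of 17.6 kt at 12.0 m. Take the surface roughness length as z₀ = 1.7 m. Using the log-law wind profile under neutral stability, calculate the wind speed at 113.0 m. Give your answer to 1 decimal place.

37.8 kt

Log law: V(z) ∝ ln(z/z₀), so V₂/V₁ = ln(z₂/z₀) / ln(z₁/z₀).
ln(113.0/1.7) = 4.1968, ln(12.0/1.7) = 1.9543
V₂ = 17.6 × 4.1968/1.9543 = 17.6 × 2.1475 = 37.7955 kt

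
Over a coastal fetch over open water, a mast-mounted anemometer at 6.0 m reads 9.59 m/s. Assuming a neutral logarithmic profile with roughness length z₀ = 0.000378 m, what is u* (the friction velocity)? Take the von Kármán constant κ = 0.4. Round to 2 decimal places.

Log law: V(z) = (u*/κ) · ln(z/z₀) ⇒ u* = κ · V / ln(z/z₀)
u* = 0.4 × 9.59 / ln(6.0/0.000378) = 0.4 × 9.59 / 9.6724
   = 3.8360 / 9.6724 = 0.3966 m/s

u* ≈ 0.40 m/s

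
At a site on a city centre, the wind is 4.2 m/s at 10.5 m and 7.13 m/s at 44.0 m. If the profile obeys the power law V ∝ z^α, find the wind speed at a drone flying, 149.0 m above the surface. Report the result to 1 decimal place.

11.2 m/s

First find α: α = ln(V₂/V₁)/ln(z₂/z₁) = ln(7.13/4.2)/ln(44.0/10.5) = 0.52923/1.43281 = 0.3694
Extrapolate from 44.0 m to 149.0 m: V₃ = 7.13 × (149.0/44.0)^0.3694 = 7.13 × 1.5691 = 11.1880 m/s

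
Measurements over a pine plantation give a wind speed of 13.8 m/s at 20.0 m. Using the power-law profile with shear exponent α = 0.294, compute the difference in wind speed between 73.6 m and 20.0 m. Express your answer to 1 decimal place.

6.4 m/s

Power law: V₂ = V₁ · (z₂/z₁)^α = 13.8 × (3.6800)^0.294 = 20.2413 m/s
ΔV = 20.2413 − 13.8 = 6.4413 m/s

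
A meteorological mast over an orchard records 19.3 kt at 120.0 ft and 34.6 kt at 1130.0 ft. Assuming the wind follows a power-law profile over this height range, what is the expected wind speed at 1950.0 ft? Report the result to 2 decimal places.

39.88 kt

First find α: α = ln(V₂/V₁)/ln(z₂/z₁) = ln(34.6/19.3)/ln(1130.0/120.0) = 0.58375/2.24248 = 0.2603
Extrapolate from 1130.0 ft to 1950.0 ft: V₃ = 34.6 × (1950.0/1130.0)^0.2603 = 34.6 × 1.1526 = 39.8804 kt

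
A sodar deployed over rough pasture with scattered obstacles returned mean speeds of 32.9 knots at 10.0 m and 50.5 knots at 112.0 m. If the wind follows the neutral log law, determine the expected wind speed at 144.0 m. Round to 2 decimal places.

52.33 knots

Log law: V ∝ ln(z/z₀). From the pair, with r = V₁/V₂ = 0.65149,
ln z₀ = (ln z₁ − r·ln z₂)/(1 − r) = (2.3026 − 0.65149×4.7185)/0.34851 = -2.2135 → z₀ = 0.1093 m
V₃ = V₁ · ln(z₃/z₀)/ln(z₁/z₀) = 32.9 × 7.1833/4.5161 = 52.3308 knots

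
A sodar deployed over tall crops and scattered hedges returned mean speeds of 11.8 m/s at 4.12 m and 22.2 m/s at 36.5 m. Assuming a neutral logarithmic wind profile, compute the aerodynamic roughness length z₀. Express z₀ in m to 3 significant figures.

z₀ ≈ 0.347 m

Log law: V(z) ∝ ln(z/z₀). With r = V₁/V₂ = 11.8/22.2 = 0.53153,
r · ln(z₂/z₀) = ln(z₁/z₀) ⇒ ln z₀ = (ln z₁ − r·ln z₂)/(1 − r)
ln z₀ = (1.41585 − 0.53153×3.59731) / 0.46847 = -1.0593
z₀ = exp(-1.0593) = 0.3467 m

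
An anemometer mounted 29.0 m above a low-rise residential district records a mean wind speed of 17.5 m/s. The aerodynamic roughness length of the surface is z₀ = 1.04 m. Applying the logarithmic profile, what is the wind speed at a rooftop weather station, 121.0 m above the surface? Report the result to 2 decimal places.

25.01 m/s

Log law: V(z) ∝ ln(z/z₀), so V₂/V₁ = ln(z₂/z₀) / ln(z₁/z₀).
ln(121.0/1.04) = 4.7566, ln(29.0/1.04) = 3.3281
V₂ = 17.5 × 4.7566/3.3281 = 17.5 × 1.4292 = 25.0114 m/s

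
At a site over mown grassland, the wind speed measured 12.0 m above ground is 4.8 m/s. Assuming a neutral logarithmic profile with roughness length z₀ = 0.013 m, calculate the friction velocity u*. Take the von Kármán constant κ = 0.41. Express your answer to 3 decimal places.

u* ≈ 0.288 m/s

Log law: V(z) = (u*/κ) · ln(z/z₀) ⇒ u* = κ · V / ln(z/z₀)
u* = 0.41 × 4.8 / ln(12.0/0.013) = 0.41 × 4.8 / 6.8277
   = 1.9680 / 6.8277 = 0.2882 m/s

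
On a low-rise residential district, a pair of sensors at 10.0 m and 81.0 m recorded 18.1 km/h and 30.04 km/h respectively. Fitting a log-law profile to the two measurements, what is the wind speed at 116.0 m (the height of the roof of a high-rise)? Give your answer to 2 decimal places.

Log law: V ∝ ln(z/z₀). From the pair, with r = V₁/V₂ = 0.60253,
ln z₀ = (ln z₁ − r·ln z₂)/(1 − r) = (2.3026 − 0.60253×4.3944)/0.39747 = -0.8685 → z₀ = 0.4196 m
V₃ = V₁ · ln(z₃/z₀)/ln(z₁/z₀) = 18.1 × 5.6221/3.1711 = 32.0899 km/h

32.09 km/h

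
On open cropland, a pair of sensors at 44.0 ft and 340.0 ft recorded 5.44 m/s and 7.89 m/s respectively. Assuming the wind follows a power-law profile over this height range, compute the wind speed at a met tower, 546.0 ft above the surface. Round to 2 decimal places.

8.60 m/s

First find α: α = ln(V₂/V₁)/ln(z₂/z₁) = ln(7.89/5.44)/ln(340.0/44.0) = 0.37182/2.04476 = 0.1818
Extrapolate from 340.0 ft to 546.0 ft: V₃ = 7.89 × (546.0/340.0)^0.1818 = 7.89 × 1.0900 = 8.5997 m/s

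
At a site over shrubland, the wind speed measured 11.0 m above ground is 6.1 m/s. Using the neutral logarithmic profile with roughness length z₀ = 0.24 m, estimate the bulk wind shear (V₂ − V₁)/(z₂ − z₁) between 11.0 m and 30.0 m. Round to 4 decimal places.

Log law: V₂ = V₁ · ln(z₂/z₀)/ln(z₁/z₀) = 6.1 × 4.8283/3.8250 = 7.7000 m/s
ΔV/Δz = (7.7000 − 6.1)/(30.0 − 11.0) = 1.6000/19.0000 = 0.08421 m/s/m

0.0842 m/s/m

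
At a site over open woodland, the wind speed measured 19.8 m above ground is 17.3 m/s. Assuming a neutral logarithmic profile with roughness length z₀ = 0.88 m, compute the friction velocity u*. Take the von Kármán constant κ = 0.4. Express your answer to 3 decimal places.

u* ≈ 2.223 m/s

Log law: V(z) = (u*/κ) · ln(z/z₀) ⇒ u* = κ · V / ln(z/z₀)
u* = 0.4 × 17.3 / ln(19.8/0.88) = 0.4 × 17.3 / 3.1135
   = 6.9200 / 3.1135 = 2.2226 m/s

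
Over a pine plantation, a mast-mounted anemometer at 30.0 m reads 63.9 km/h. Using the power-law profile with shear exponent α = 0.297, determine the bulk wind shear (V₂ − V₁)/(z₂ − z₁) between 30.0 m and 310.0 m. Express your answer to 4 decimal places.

0.2284 km/h/m

Power law: V₂ = V₁ · (z₂/z₁)^α = 63.9 × (10.3333)^0.297 = 127.8587 km/h
ΔV/Δz = (127.8587 − 63.9)/(310.0 − 30.0) = 63.9587/280.0000 = 0.22842 km/h/m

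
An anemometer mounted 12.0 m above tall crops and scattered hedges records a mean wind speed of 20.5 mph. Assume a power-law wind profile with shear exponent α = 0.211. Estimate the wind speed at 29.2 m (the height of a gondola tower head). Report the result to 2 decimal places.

Power-law profile: V₂ = V₁ · (z₂/z₁)^α
V₂ = 20.5 × (29.2/12.0)^0.211 = 20.5 × (2.4333)^0.211
    = 20.5 × 1.2064 = 24.7310 mph

24.73 mph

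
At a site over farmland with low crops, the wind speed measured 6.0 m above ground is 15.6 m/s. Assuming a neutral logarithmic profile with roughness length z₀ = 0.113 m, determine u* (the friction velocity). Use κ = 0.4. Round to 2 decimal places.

u* ≈ 1.57 m/s

Log law: V(z) = (u*/κ) · ln(z/z₀) ⇒ u* = κ · V / ln(z/z₀)
u* = 0.4 × 15.6 / ln(6.0/0.113) = 0.4 × 15.6 / 3.9721
   = 6.2400 / 3.9721 = 1.5709 m/s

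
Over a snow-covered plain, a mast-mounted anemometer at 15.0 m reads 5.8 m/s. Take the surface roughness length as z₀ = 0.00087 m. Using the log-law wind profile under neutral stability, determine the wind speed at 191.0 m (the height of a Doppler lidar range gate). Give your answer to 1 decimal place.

7.3 m/s

Log law: V(z) ∝ ln(z/z₀), so V₂/V₁ = ln(z₂/z₀) / ln(z₁/z₀).
ln(191.0/0.00087) = 12.2993, ln(15.0/0.00087) = 9.7551
V₂ = 5.8 × 12.2993/9.7551 = 5.8 × 1.2608 = 7.3127 m/s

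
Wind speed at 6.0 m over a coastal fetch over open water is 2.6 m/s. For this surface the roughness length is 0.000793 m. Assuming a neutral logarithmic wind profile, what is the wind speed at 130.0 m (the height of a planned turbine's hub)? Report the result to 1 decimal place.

3.5 m/s

Log law: V(z) ∝ ln(z/z₀), so V₂/V₁ = ln(z₂/z₀) / ln(z₁/z₀).
ln(130.0/0.000793) = 12.0072, ln(6.0/0.000793) = 8.9314
V₂ = 2.6 × 12.0072/8.9314 = 2.6 × 1.3444 = 3.4954 m/s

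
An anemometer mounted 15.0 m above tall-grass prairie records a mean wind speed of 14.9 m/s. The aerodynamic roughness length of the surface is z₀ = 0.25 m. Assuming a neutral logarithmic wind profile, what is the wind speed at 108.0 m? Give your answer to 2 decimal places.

22.08 m/s

Log law: V(z) ∝ ln(z/z₀), so V₂/V₁ = ln(z₂/z₀) / ln(z₁/z₀).
ln(108.0/0.25) = 6.0684, ln(15.0/0.25) = 4.0943
V₂ = 14.9 × 6.0684/4.0943 = 14.9 × 1.4821 = 22.0840 m/s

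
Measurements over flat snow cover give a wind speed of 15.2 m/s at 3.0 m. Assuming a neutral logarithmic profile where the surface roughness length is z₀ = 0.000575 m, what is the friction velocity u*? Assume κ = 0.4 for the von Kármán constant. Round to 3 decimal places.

Log law: V(z) = (u*/κ) · ln(z/z₀) ⇒ u* = κ · V / ln(z/z₀)
u* = 0.4 × 15.2 / ln(3.0/0.000575) = 0.4 × 15.2 / 8.5598
   = 6.0800 / 8.5598 = 0.7103 m/s

u* ≈ 0.710 m/s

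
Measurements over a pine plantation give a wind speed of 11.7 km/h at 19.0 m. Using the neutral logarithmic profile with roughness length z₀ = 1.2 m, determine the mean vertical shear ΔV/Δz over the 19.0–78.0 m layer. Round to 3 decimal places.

Log law: V₂ = V₁ · ln(z₂/z₀)/ln(z₁/z₀) = 11.7 × 4.1744/2.7621 = 17.6822 km/h
ΔV/Δz = (17.6822 − 11.7)/(78.0 − 19.0) = 5.9822/59.0000 = 0.10139 km/h/m

0.101 km/h/m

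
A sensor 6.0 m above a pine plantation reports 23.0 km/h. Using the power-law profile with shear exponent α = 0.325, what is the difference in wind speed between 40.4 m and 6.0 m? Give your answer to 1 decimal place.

19.7 km/h

Power law: V₂ = V₁ · (z₂/z₁)^α = 23.0 × (6.7333)^0.325 = 42.7467 km/h
ΔV = 42.7467 − 23.0 = 19.7467 km/h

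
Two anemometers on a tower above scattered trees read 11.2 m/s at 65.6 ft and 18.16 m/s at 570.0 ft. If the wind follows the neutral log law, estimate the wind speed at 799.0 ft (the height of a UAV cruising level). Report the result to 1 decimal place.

Log law: V ∝ ln(z/z₀). From the pair, with r = V₁/V₂ = 0.61674,
ln z₀ = (ln z₁ − r·ln z₂)/(1 − r) = (4.1836 − 0.61674×6.3456)/0.38326 = 0.7044 → z₀ = 2.023 ft
V₃ = V₁ · ln(z₃/z₀)/ln(z₁/z₀) = 11.2 × 5.9790/3.4792 = 19.2472 m/s

19.2 m/s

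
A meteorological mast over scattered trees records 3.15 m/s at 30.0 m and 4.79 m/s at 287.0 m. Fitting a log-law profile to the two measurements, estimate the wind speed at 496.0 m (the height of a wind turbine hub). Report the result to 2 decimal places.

Log law: V ∝ ln(z/z₀). From the pair, with r = V₁/V₂ = 0.65762,
ln z₀ = (ln z₁ − r·ln z₂)/(1 − r) = (3.4012 − 0.65762×5.6595)/0.34238 = -0.9364 → z₀ = 0.3921 m
V₃ = V₁ · ln(z₃/z₀)/ln(z₁/z₀) = 3.15 × 7.1429/4.3376 = 5.1873 m/s

5.19 m/s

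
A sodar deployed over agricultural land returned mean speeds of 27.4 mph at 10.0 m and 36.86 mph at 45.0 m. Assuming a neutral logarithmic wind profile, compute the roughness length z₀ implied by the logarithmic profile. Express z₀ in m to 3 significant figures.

Log law: V(z) ∝ ln(z/z₀). With r = V₁/V₂ = 27.4/36.86 = 0.74335,
r · ln(z₂/z₀) = ln(z₁/z₀) ⇒ ln z₀ = (ln z₁ − r·ln z₂)/(1 − r)
ln z₀ = (2.30259 − 0.74335×3.80666) / 0.25665 = -2.0538
z₀ = exp(-2.0538) = 0.1282 m

z₀ ≈ 0.128 m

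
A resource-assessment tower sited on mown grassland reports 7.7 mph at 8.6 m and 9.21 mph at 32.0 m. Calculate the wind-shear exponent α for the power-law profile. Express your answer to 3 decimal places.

α ≈ 0.136

Power law: V₂/V₁ = (z₂/z₁)^α ⇒ α = ln(V₂/V₁) / ln(z₂/z₁)
α = ln(9.21/7.7) / ln(32.0/8.6) = ln(1.1961) / ln(3.7209)
  = 0.17907 / 1.31397 = 0.13628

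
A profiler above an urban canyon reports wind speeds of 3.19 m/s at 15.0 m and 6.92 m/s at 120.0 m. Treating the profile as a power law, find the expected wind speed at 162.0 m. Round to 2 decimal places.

7.74 m/s

First find α: α = ln(V₂/V₁)/ln(z₂/z₁) = ln(6.92/3.19)/ln(120.0/15.0) = 0.77439/2.07944 = 0.3724
Extrapolate from 120.0 m to 162.0 m: V₃ = 6.92 × (162.0/120.0)^0.3724 = 6.92 × 1.1182 = 7.7383 m/s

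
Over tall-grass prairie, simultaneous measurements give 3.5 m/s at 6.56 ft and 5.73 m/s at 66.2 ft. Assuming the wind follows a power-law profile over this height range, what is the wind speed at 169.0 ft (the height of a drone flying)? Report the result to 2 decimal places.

First find α: α = ln(V₂/V₁)/ln(z₂/z₁) = ln(5.73/3.5)/ln(66.2/6.56) = 0.49295/2.31169 = 0.2132
Extrapolate from 66.2 ft to 169.0 ft: V₃ = 5.73 × (169.0/66.2)^0.2132 = 5.73 × 1.2212 = 6.9976 m/s

7.00 m/s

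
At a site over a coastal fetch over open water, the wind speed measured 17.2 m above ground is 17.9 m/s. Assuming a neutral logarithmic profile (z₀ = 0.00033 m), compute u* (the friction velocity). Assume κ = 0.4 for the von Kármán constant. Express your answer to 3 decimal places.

u* ≈ 0.659 m/s

Log law: V(z) = (u*/κ) · ln(z/z₀) ⇒ u* = κ · V / ln(z/z₀)
u* = 0.4 × 17.9 / ln(17.2/0.00033) = 0.4 × 17.9 / 10.8613
   = 7.1600 / 10.8613 = 0.6592 m/s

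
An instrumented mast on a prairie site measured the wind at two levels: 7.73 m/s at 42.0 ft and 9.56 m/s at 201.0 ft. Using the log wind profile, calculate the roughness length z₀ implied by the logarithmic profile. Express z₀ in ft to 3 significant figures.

Log law: V(z) ∝ ln(z/z₀). With r = V₁/V₂ = 7.73/9.56 = 0.80858,
r · ln(z₂/z₀) = ln(z₁/z₀) ⇒ ln z₀ = (ln z₁ − r·ln z₂)/(1 − r)
ln z₀ = (3.73767 − 0.80858×5.30330) / 0.19142 = -2.8756
z₀ = exp(-2.8756) = 0.05638 ft

z₀ ≈ 0.0564 ft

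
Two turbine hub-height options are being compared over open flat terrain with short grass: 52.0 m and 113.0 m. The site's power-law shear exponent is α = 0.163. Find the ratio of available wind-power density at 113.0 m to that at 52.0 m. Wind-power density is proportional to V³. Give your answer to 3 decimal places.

Speed ratio: V_B/V_A = (z_B/z_A)^α = (113.0/52.0)^0.163 = (2.1731)^0.163 = 1.13486
Power-density ratio: P_B/P_A = (V_B/V_A)³ = (1.13486)³ = 1.46160

1.462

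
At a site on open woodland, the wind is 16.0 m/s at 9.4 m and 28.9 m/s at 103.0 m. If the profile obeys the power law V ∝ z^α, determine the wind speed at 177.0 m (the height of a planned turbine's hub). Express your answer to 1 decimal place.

33.0 m/s

First find α: α = ln(V₂/V₁)/ln(z₂/z₁) = ln(28.9/16.0)/ln(103.0/9.4) = 0.59125/2.39402 = 0.2470
Extrapolate from 103.0 m to 177.0 m: V₃ = 28.9 × (177.0/103.0)^0.2470 = 28.9 × 1.1431 = 33.0346 m/s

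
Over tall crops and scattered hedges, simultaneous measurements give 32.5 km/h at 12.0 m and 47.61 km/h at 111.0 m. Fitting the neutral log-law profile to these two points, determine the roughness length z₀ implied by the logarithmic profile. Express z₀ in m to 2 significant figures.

z₀ ≈ 0.10 m

Log law: V(z) ∝ ln(z/z₀). With r = V₁/V₂ = 32.5/47.61 = 0.68263,
r · ln(z₂/z₀) = ln(z₁/z₀) ⇒ ln z₀ = (ln z₁ − r·ln z₂)/(1 − r)
ln z₀ = (2.48491 − 0.68263×4.70953) / 0.31737 = -2.3000
z₀ = exp(-2.3000) = 0.1003 m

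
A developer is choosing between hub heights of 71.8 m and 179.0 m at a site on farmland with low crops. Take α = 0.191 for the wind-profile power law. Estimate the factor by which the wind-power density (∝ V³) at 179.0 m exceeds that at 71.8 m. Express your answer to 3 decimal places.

Speed ratio: V_B/V_A = (z_B/z_A)^α = (179.0/71.8)^0.191 = (2.4930)^0.191 = 1.19063
Power-density ratio: P_B/P_A = (V_B/V_A)³ = (1.19063)³ = 1.68782

1.688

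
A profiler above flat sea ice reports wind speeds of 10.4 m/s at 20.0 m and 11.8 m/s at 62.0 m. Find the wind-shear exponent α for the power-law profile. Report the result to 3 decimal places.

Power law: V₂/V₁ = (z₂/z₁)^α ⇒ α = ln(V₂/V₁) / ln(z₂/z₁)
α = ln(11.8/10.4) / ln(62.0/20.0) = ln(1.1346) / ln(3.1000)
  = 0.12629 / 1.13140 = 0.11163

α ≈ 0.112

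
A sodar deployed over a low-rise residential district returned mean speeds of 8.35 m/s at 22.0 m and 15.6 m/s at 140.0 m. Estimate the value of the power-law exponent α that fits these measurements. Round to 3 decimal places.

α ≈ 0.338

Power law: V₂/V₁ = (z₂/z₁)^α ⇒ α = ln(V₂/V₁) / ln(z₂/z₁)
α = ln(15.6/8.35) / ln(140.0/22.0) = ln(1.8683) / ln(6.3636)
  = 0.62501 / 1.85060 = 0.33773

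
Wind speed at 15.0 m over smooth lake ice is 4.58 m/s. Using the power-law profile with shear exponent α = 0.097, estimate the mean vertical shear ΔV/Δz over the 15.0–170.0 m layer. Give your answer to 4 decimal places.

Power law: V₂ = V₁ · (z₂/z₁)^α = 4.58 × (11.3333)^0.097 = 5.7961 m/s
ΔV/Δz = (5.7961 − 4.58)/(170.0 − 15.0) = 1.2161/155.0000 = 0.00785 m/s/m

0.0078 m/s/m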